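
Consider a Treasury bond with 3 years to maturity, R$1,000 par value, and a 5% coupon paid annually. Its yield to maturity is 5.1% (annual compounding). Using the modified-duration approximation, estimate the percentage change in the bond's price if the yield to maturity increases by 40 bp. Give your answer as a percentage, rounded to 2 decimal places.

-1.09%

Periodic yield y = 0.051. Modified duration first:
  t   CF        PV=CF/(1+0.051)^t    t·PV
  1        50.00        47.5737        47.5737
  2        50.00        45.2652        90.5304
  3     1,050.00       904.4429     2,713.3287
  Σ                    997.2818     2,851.4328
P = 997.2818; D_Mac = 2.85920 yrs; D_mod = 2.85920/(1+0.051) = 2.72046 yrs.
ΔP/P ≈ -D_mod · Δy = -2.72046 × (+0.004) = -0.010882 = -1.0882%.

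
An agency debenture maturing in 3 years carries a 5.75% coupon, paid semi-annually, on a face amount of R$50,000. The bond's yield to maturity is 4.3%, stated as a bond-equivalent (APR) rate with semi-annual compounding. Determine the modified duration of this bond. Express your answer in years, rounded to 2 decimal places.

2.74 years

Periodic yield y = 0.0215. First find Macaulay duration:
  t   CF        PV=CF/(1+0.0215)^t    t·PV
  1     1,437.50     1,407.2442     1,407.2442
  2     1,437.50     1,377.6253     2,755.2506
  3     1,437.50     1,348.6298     4,045.8893
  4     1,437.50     1,320.2445     5,280.9780
  5     1,437.50     1,292.4567     6,462.2834
  6    51,437.50    45,274.0793   271,644.4755
  Σ                 52,020.2798   291,596.1211
P = 52,020.2798; Macaulay duration = 291,596.1211 / 52,020.2798 = 5.60543 half-year periods = 2.80272 years.
Modified duration = D_Mac / (1 + y) = 2.80272 / 1.0215 = 2.74373 years.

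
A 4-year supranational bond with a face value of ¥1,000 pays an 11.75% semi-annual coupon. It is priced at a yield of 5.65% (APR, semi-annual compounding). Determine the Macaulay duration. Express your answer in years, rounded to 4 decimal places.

3.3770 years

Periodic yield y = 0.02825. Discount each cash flow and weight by its period:
  t   CF        PV=CF/(1+0.02825)^t    t·PV
  1        58.75        57.1359        57.1359
  2        58.75        55.5662       111.1323
  3        58.75        54.0395       162.1186
  4        58.75        52.5549       210.2195
  5        58.75        51.1110       255.5549
  6        58.75        49.7068       298.2406
  7        58.75        48.3411       338.3879
  8     1,058.75       847.2346     6,777.8767
  Σ                  1,215.6900     8,210.6666
Price P = Σ PV = 1,215.6900.
Macaulay duration = Σ(t·PV) / P = 8,210.6666 / 1,215.6900 = 6.75391 half-year periods.
In years: 6.75391 / 2 = 3.37696 years.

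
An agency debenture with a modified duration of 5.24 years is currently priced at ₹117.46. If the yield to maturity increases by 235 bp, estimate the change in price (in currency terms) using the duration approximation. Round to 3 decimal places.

Duration approximation: ΔP/P ≈ -D_mod · Δy = -5.24 × (+0.0235) = -0.123140.
ΔP ≈ 117.46 × (-0.123140) = -14.4640244.

-₹14.464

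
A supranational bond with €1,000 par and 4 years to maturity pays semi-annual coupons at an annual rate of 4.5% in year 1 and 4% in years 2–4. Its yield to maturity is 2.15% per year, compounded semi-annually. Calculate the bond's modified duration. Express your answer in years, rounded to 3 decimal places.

Periodic yield y = 0.01075. First find Macaulay duration:
  t   CF        PV=CF/(1+0.01075)^t    t·PV
  1        22.50        22.2607        22.2607
  2        22.50        22.0239        44.0479
  3        20.00        19.3686        58.1059
  4        20.00        19.1626        76.6505
  5        20.00        18.9588        94.7941
  6        20.00        18.7572       112.5431
  7        20.00        18.5577       129.9038
  8     1,020.00       936.3758     7,491.0062
  Σ                  1,075.4653     8,029.3121
P = 1,075.4653; Macaulay duration = 8,029.3121 / 1,075.4653 = 7.46590 half-year periods = 3.73295 years.
Modified duration = D_Mac / (1 + y) = 3.73295 / 1.01075 = 3.69325 years.

3.693 years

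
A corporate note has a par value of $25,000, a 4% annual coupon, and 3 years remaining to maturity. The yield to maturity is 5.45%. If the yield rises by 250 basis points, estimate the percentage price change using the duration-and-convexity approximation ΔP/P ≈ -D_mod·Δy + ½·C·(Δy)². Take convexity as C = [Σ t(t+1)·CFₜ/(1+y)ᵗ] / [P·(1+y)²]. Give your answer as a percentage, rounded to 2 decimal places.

With y = 0.0545:
  t   CF        PV=CF/(1+0.0545)^t    t·PV        t(t+1)·PV
  1     1,000.00       948.3167       948.3167       1,896.6335
  2     1,000.00       899.3046     1,798.6093       5,395.8278
  3    26,000.00    22,173.4666    66,520.3998     266,081.5990
  Σ                 24,021.0880    69,267.3258     273,374.0603
P = 24,021.0880; D_Mac = 2.88360 yrs; D_mod = 2.73457 yrs; C = 10.23461.
Duration effect: -2.73457 × (+0.025) = -0.068364
Convexity effect: 0.5 × 10.23461 × (0.025)² = +0.0031983
ΔP/P ≈ -0.068364 + 0.0031983 = -0.065166 = -6.5166%.

-6.52%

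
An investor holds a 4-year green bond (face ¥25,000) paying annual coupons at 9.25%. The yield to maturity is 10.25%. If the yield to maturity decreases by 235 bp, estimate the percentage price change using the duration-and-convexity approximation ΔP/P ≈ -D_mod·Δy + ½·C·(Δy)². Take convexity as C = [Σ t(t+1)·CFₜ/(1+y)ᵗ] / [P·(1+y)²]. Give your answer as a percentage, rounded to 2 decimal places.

With y = 0.1025:
  t   CF        PV=CF/(1+0.1025)^t    t·PV        t(t+1)·PV
  1     2,312.50     2,097.5057     2,097.5057       4,195.0113
  2     2,312.50     1,902.4995     3,804.9989      11,414.9968
  3     2,312.50     1,725.6231     5,176.8693      20,707.4773
  4    27,312.50    18,486.1751    73,944.7003     369,723.5015
  Σ                 24,211.8033    85,024.0742     406,040.9869
P = 24,211.8033; D_Mac = 3.51168 yrs; D_mod = 3.18520 yrs; C = 13.79703.
Duration effect: -3.18520 × (-0.0235) = +0.074852
Convexity effect: 0.5 × 13.79703 × (-0.0235)² = +0.0038097
ΔP/P ≈ +0.074852 + 0.0038097 = +0.078662 = +7.8662%.

+7.87%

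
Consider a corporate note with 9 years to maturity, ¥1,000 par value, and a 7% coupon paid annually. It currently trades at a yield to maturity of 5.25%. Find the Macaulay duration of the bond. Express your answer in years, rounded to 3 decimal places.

7.098 years

Periodic yield y = 0.0525. Discount each cash flow and weight by its year:
  t   CF        PV=CF/(1+0.0525)^t    t·PV
  1        70.00        66.5083        66.5083
  2        70.00        63.1908       126.3816
  3        70.00        60.0388       180.1163
  4        70.00        57.0440       228.1758
  5        70.00        54.1985       270.9927
  6        70.00        51.4950       308.9702
  7        70.00        48.9264       342.4848
  8        70.00        46.4859       371.8872
  9     1,070.00       675.1260     6,076.1340
  Σ                  1,123.0137     7,971.6510
Price P = Σ PV = 1,123.0137.
Macaulay duration = Σ(t·PV) / P = 7,971.6510 / 1,123.0137 = 7.09844 years.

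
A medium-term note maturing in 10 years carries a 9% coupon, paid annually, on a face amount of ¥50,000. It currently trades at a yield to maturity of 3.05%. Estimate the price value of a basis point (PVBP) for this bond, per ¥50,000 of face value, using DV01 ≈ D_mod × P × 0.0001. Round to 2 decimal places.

Periodic yield y = 0.0305.
  t   CF        PV=CF/(1+0.0305)^t    t·PV
  1     4,500.00     4,366.8122     4,366.8122
  2     4,500.00     4,237.5665     8,475.1329
  3     4,500.00     4,112.1460    12,336.4380
  4     4,500.00     3,990.4376    15,961.7506
  5     4,500.00     3,872.3315    19,361.6577
  6     4,500.00     3,757.7210    22,546.3263
  7     4,500.00     3,646.5027    25,525.5190
  8     4,500.00     3,538.5761    28,308.6091
  9     4,500.00     3,433.8439    30,904.5951
  10   54,500.00    40,356.7831   403,567.8314
  Σ                 75,312.7208   571,354.6723
P = 75,312.7208; D_Mac = 7.58643 yrs; D_mod = 7.36189 yrs.
DV01 ≈ 7.36189 × 75,312.7208 × 0.0001 = 55.444413.

¥55.44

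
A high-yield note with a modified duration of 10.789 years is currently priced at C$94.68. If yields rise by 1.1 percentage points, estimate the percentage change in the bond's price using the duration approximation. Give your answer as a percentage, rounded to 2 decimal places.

Duration approximation: ΔP/P ≈ -D_mod · Δy = -10.789 × (+0.011) = -0.118679.
As a percentage: -11.8679%.

-11.87%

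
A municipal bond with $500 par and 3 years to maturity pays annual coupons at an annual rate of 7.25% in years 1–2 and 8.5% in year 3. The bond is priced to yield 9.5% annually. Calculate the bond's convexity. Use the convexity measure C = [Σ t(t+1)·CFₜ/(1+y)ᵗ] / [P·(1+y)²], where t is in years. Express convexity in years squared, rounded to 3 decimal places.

With y = 0.095:
  t   CF        PV=CF/(1+0.095)^t    t·PV        t(t+1)·PV
  1        36.25        33.1050        33.1050          66.2100
  2        36.25        30.2329        60.4658         181.3974
  3       542.50       413.1972     1,239.5916       4,958.3666
  Σ                    476.5351     1,333.1625       5,205.9740
P = 476.5351.
Convexity = Σ t(t+1)·PV / [P·(1+y)²] = 5,205.9740 / (476.5351 × 1.199025) = 9.11127.

9.111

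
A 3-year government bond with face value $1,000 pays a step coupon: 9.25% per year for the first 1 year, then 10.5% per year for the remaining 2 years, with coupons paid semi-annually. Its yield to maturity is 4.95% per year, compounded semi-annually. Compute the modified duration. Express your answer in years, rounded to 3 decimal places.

Periodic yield y = 0.02475. First find Macaulay duration:
  t   CF        PV=CF/(1+0.02475)^t    t·PV
  1        46.25        45.1330        45.1330
  2        46.25        44.0429        88.0858
  3        52.50        48.7872       146.3615
  4        52.50        47.6088       190.4354
  5        52.50        46.4590       232.2949
  6     1,052.50       908.8967     5,453.3804
  Σ                  1,140.9276     6,155.6909
P = 1,140.9276; Macaulay duration = 6,155.6909 / 1,140.9276 = 5.39534 half-year periods = 2.69767 years.
Modified duration = D_Mac / (1 + y) = 2.69767 / 1.02475 = 2.63251 years.

2.633 years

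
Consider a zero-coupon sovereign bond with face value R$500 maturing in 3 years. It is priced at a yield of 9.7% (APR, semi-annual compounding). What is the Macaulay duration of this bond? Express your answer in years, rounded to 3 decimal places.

A zero-coupon bond has a single cash flow at maturity, so its Macaulay duration equals its maturity: 3 years.
(Equivalently: 6 semi-annual periods ÷ 2 = 3 years.)

3.000 years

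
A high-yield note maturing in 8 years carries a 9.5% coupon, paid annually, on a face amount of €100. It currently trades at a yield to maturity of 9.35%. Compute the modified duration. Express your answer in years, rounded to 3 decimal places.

Periodic yield y = 0.0935. First find Macaulay duration:
  t   CF        PV=CF/(1+0.0935)^t    t·PV
  1         9.50         8.6877         8.6877
  2         9.50         7.9449        15.8897
  3         9.50         7.2655        21.7966
  4         9.50         6.6443        26.5772
  5         9.50         6.0762        30.3808
  6         9.50         5.5566        33.3397
  7         9.50         5.0815        35.5705
  8       109.50        53.5629       428.5029
  Σ                    100.8195       600.7452
P = 100.8195; Macaulay duration = 600.7452 / 100.8195 = 5.95862 years.
Modified duration = D_Mac / (1 + y) = 5.95862 / 1.0935 = 5.44913 years.

5.449 years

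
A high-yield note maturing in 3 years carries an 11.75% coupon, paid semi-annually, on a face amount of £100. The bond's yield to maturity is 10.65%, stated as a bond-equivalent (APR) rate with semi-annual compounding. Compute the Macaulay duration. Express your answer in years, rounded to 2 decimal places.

Periodic yield y = 0.05325. Discount each cash flow and weight by its period:
  t   CF        PV=CF/(1+0.05325)^t    t·PV
  1        5.875         5.5780         5.5780
  2        5.875         5.2960        10.5919
  3        5.875         5.0282        15.0846
  4        5.875         4.7740        19.0960
  5        5.875         4.5326        22.6632
  6      105.875        77.5541       465.3244
  Σ                    102.7628       538.3381
Price P = Σ PV = 102.7628.
Macaulay duration = Σ(t·PV) / P = 538.3381 / 102.7628 = 5.23865 half-year periods.
In years: 5.23865 / 2 = 2.61932 years.

2.62 years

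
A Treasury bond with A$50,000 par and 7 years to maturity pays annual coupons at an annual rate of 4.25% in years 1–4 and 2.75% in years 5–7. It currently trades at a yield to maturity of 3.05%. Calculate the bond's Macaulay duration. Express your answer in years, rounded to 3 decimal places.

6.242 years

Periodic yield y = 0.0305. Discount each cash flow and weight by its year:
  t   CF        PV=CF/(1+0.0305)^t    t·PV
  1     2,125.00     2,062.1058     2,062.1058
  2     2,125.00     2,001.0730     4,002.1461
  3     2,125.00     1,941.8467     5,825.5402
  4     2,125.00     1,884.3733     7,537.4933
  5     1,375.00     1,183.2124     5,916.0621
  6     1,375.00     1,148.1925     6,889.1552
  7    51,375.00    41,630.9060   291,416.3418
  Σ                 51,851.7098   323,648.8445
Price P = Σ PV = 51,851.7098.
Macaulay duration = Σ(t·PV) / P = 323,648.8445 / 51,851.7098 = 6.24182 years.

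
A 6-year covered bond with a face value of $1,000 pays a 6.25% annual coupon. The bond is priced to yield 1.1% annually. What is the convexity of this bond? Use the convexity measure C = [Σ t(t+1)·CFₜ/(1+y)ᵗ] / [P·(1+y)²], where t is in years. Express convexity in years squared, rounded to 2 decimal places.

With y = 0.011:
  t   CF        PV=CF/(1+0.011)^t    t·PV        t(t+1)·PV
  1        62.50        61.8200        61.8200         123.6400
  2        62.50        61.1474       122.2947         366.8842
  3        62.50        60.4821       181.4462         725.7847
  4        62.50        59.8240       239.2960       1,196.4799
  5        62.50        59.1731       295.8654       1,775.1927
  6     1,062.50       994.9975     5,969.9852      41,789.8965
  Σ                  1,297.4440     6,870.7075      45,977.8778
P = 1,297.4440.
Convexity = Σ t(t+1)·PV / [P·(1+y)²] = 45,977.8778 / (1,297.4440 × 1.022121) = 34.67033.

34.67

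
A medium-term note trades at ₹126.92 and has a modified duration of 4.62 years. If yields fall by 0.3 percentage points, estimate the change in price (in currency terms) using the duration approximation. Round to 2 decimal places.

+₹1.76

Duration approximation: ΔP/P ≈ -D_mod · Δy = -4.62 × (-0.003) = +0.013860.
ΔP ≈ 126.92 × (+0.013860) = +1.7591112.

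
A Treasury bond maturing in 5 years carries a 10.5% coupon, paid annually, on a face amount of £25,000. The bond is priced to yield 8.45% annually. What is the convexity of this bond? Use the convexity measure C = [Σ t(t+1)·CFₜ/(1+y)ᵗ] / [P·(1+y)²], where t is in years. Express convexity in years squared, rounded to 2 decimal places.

With y = 0.0845:
  t   CF        PV=CF/(1+0.0845)^t    t·PV        t(t+1)·PV
  1     2,625.00     2,420.4703     2,420.4703       4,840.9405
  2     2,625.00     2,231.8767     4,463.7534      13,391.2601
  3     2,625.00     2,057.9776     6,173.9327      24,695.7309
  4     2,625.00     1,897.6280     7,590.5120      37,952.5602
  5    27,625.00    18,414.2699    92,071.3496     552,428.0977
  Σ                 27,022.2225   112,720.0180     633,308.5895
P = 27,022.2225.
Convexity = Σ t(t+1)·PV / [P·(1+y)²] = 633,308.5895 / (27,022.2225 × 1.176140) = 19.92669.

19.93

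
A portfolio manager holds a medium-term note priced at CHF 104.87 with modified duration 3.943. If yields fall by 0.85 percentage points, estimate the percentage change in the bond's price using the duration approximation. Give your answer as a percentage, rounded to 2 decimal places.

Duration approximation: ΔP/P ≈ -D_mod · Δy = -3.943 × (-0.0085) = +0.0335155.
As a percentage: +3.35155%.

+3.35%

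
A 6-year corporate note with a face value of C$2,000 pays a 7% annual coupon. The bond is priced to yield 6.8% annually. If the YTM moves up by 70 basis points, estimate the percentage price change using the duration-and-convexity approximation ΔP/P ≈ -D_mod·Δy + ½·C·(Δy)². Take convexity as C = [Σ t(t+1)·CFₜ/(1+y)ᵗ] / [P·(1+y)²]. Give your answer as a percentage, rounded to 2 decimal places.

-3.27%

With y = 0.068:
  t   CF        PV=CF/(1+0.068)^t    t·PV        t(t+1)·PV
  1       140.00       131.0861       131.0861         262.1723
  2       140.00       122.7398       245.4797         736.4390
  3       140.00       114.9249       344.7748       1,379.0993
  4       140.00       107.6076       430.4305       2,152.1524
  5       140.00       100.7562       503.7810       3,022.6859
  6     2,140.00     1,442.0697     8,652.4183      60,566.9282
  Σ                  2,019.1844    10,307.9704      68,119.4770
P = 2,019.1844; D_Mac = 5.10502 yrs; D_mod = 4.77998 yrs; C = 29.57691.
Duration effect: -4.77998 × (+0.007) = -0.033460
Convexity effect: 0.5 × 29.57691 × (0.007)² = +0.0007246
ΔP/P ≈ -0.033460 + 0.0007246 = -0.032735 = -3.2735%.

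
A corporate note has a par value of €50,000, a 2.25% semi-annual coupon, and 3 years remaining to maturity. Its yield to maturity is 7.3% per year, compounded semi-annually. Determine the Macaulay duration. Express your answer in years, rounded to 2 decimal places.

2.91 years

Periodic yield y = 0.0365. Discount each cash flow and weight by its period:
  t   CF        PV=CF/(1+0.0365)^t    t·PV
  1       562.50       542.6918       542.6918
  2       562.50       523.5810     1,047.1621
  3       562.50       505.1433     1,515.4299
  4       562.50       487.3549     1,949.4194
  5       562.50       470.1928     2,350.9641
  6    50,562.50    40,776.7586   244,660.5517
  Σ                 43,305.7224   252,066.2190
Price P = Σ PV = 43,305.7224.
Macaulay duration = Σ(t·PV) / P = 252,066.2190 / 43,305.7224 = 5.82062 half-year periods.
In years: 5.82062 / 2 = 2.91031 years.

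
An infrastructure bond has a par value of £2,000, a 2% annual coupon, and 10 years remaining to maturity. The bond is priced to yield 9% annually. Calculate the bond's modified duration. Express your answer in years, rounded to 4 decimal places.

8.0621 years

Periodic yield y = 0.09. First find Macaulay duration:
  t   CF        PV=CF/(1+0.09)^t    t·PV
  1        40.00        36.6972        36.6972
  2        40.00        33.6672        67.3344
  3        40.00        30.8873        92.6620
  4        40.00        28.3370       113.3480
  5        40.00        25.9973       129.9863
  6        40.00        23.8507       143.1042
  7        40.00        21.8814       153.1696
  8        40.00        20.0747       160.5972
  9        40.00        18.4171       165.7540
  10    2,040.00       861.7180     8,617.1805
  Σ                  1,101.5279     9,679.8334
P = 1,101.5279; Macaulay duration = 9,679.8334 / 1,101.5279 = 8.78764 years.
Modified duration = D_Mac / (1 + y) = 8.78764 / 1.09 = 8.06206 years.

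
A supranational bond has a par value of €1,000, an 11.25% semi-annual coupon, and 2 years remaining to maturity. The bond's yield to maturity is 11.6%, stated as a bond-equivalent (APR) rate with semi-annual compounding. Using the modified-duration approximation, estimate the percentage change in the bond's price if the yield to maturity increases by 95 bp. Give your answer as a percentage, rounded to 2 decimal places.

Periodic yield y = 0.058. Modified duration first:
  t   CF        PV=CF/(1+0.058)^t    t·PV
  1        56.25        53.1664        53.1664
  2        56.25        50.2518       100.5035
  3        56.25        47.4969       142.4908
  4     1,056.25       842.9932     3,371.9726
  Σ                    993.9082     3,668.1333
P = 993.9082; D_Mac = 3.69062 half-year periods = 1.84531 yrs; D_mod = 1.84531/(1+0.058) = 1.74415 yrs.
ΔP/P ≈ -D_mod · Δy = -1.74415 × (+0.0095) = -0.016569 = -1.6569%.

-1.66%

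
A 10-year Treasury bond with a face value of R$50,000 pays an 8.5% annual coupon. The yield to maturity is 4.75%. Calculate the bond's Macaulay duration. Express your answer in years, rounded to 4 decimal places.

7.4919 years

Periodic yield y = 0.0475. Discount each cash flow and weight by its year:
  t   CF        PV=CF/(1+0.0475)^t    t·PV
  1     4,250.00     4,057.2792     4,057.2792
  2     4,250.00     3,873.2976     7,746.5952
  3     4,250.00     3,697.6588    11,092.9764
  4     4,250.00     3,529.9845    14,119.9382
  5     4,250.00     3,369.9136    16,849.5682
  6     4,250.00     3,217.1013    19,302.6080
  7     4,250.00     3,071.2185    21,498.5292
  8     4,250.00     2,931.9508    23,455.6063
  9     4,250.00     2,798.9984    25,190.9853
  10   54,250.00    34,108.2491   341,082.4911
  Σ                 64,655.6519   484,396.5771
Price P = Σ PV = 64,655.6519.
Macaulay duration = Σ(t·PV) / P = 484,396.5771 / 64,655.6519 = 7.49194 years.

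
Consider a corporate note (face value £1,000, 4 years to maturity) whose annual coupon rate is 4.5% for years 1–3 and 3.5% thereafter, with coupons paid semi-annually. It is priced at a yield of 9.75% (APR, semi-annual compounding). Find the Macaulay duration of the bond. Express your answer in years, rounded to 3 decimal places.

Periodic yield y = 0.04875. Discount each cash flow and weight by its period:
  t   CF        PV=CF/(1+0.04875)^t    t·PV
  1        22.50        21.4541        21.4541
  2        22.50        20.4568        40.9137
  3        22.50        19.5059        58.5178
  4        22.50        18.5992        74.3969
  5        22.50        17.7347        88.6733
  6        22.50        16.9103       101.4617
  7        17.50        12.5411        87.7874
  8     1,017.50       695.2782     5,562.2258
  Σ                    822.4803     6,035.4305
Price P = Σ PV = 822.4803.
Macaulay duration = Σ(t·PV) / P = 6,035.4305 / 822.4803 = 7.33809 half-year periods.
In years: 7.33809 / 2 = 3.66904 years.

3.669 years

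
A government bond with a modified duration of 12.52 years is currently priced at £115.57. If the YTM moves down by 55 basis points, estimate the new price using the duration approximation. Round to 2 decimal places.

£123.53

Duration approximation: ΔP/P ≈ -D_mod · Δy = -12.52 × (-0.0055) = +0.068860.
New price ≈ 115.57 × (1 + 0.068860) = 123.5281502.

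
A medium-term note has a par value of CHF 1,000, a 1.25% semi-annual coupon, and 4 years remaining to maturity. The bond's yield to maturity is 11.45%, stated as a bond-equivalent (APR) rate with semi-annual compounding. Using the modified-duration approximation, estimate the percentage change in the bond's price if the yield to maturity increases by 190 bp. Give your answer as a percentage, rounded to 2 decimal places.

Periodic yield y = 0.05725. Modified duration first:
  t   CF        PV=CF/(1+0.05725)^t    t·PV
  1         6.25         5.9116         5.9116
  2         6.25         5.5915        11.1829
  3         6.25         5.2887        15.8660
  4         6.25         5.0023        20.0092
  5         6.25         4.7314        23.6571
  6         6.25         4.4752        26.8513
  7         6.25         4.2329        29.6302
  8     1,006.25       644.5912     5,156.7293
  Σ                    679.8247     5,289.8375
P = 679.8247; D_Mac = 7.78118 half-year periods = 3.89059 yrs; D_mod = 3.89059/(1+0.05725) = 3.67991 yrs.
ΔP/P ≈ -D_mod · Δy = -3.67991 × (+0.019) = -0.069918 = -6.9918%.

-6.99%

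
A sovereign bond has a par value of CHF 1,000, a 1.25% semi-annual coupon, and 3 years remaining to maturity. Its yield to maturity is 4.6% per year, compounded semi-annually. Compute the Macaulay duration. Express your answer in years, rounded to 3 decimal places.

2.951 years

Periodic yield y = 0.023. Discount each cash flow and weight by its period:
  t   CF        PV=CF/(1+0.023)^t    t·PV
  1         6.25         6.1095         6.1095
  2         6.25         5.9721        11.9442
  3         6.25         5.8379        17.5136
  4         6.25         5.7066        22.8264
  5         6.25         5.5783        27.8915
  6     1,006.25       877.9142     5,267.4854
  Σ                    907.1186     5,353.7706
Price P = Σ PV = 907.1186.
Macaulay duration = Σ(t·PV) / P = 5,353.7706 / 907.1186 = 5.90195 half-year periods.
In years: 5.90195 / 2 = 2.95098 years.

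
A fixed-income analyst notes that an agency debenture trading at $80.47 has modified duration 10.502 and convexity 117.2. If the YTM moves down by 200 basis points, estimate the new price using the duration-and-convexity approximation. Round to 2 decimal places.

Duration effect: -D_mod·Δy = -10.502 × (-0.02) = +0.210040
Convexity effect: ½·C·(Δy)² = 0.5 × 117.2 × (-0.02)² = +0.0234400
ΔP/P ≈ +0.210040 + 0.0234400 = +0.233480
New price ≈ 80.47 × (1 + 0.233480) = 99.2581356.

$99.26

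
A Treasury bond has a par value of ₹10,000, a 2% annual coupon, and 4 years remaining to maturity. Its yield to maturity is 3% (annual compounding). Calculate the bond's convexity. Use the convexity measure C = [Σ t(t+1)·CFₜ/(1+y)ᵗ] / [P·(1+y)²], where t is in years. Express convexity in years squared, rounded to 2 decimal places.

18.11

With y = 0.03:
  t   CF        PV=CF/(1+0.03)^t    t·PV        t(t+1)·PV
  1       200.00       194.1748       194.1748         388.3495
  2       200.00       188.5192       377.0384       1,131.1151
  3       200.00       183.0283       549.0850       2,196.3400
  4    10,200.00     9,062.5679    36,250.2716     181,251.3578
  Σ                  9,628.2902    37,370.5697     184,967.1624
P = 9,628.2902.
Convexity = Σ t(t+1)·PV / [P·(1+y)²] = 184,967.1624 / (9,628.2902 × 1.060900) = 18.10802.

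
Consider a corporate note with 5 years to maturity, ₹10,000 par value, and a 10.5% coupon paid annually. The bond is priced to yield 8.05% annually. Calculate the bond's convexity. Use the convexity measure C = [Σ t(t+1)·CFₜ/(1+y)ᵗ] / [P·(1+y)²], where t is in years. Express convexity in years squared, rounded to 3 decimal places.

20.119

With y = 0.0805:
  t   CF        PV=CF/(1+0.0805)^t    t·PV        t(t+1)·PV
  1     1,050.00       971.7723       971.7723       1,943.5447
  2     1,050.00       899.3728     1,798.7456       5,396.2369
  3     1,050.00       832.3673     2,497.1018       9,988.4070
  4     1,050.00       770.3538     3,081.4151      15,407.0755
  5    11,050.00     7,503.0600    37,515.3002     225,091.8013
  Σ                 10,976.9262    45,864.3350     257,827.0654
P = 10,976.9262.
Convexity = Σ t(t+1)·PV / [P·(1+y)²] = 257,827.0654 / (10,976.9262 × 1.167480) = 20.11862.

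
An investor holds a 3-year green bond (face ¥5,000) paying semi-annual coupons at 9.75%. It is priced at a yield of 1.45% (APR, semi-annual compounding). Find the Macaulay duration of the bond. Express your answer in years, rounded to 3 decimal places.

Periodic yield y = 0.00725. Discount each cash flow and weight by its period:
  t   CF        PV=CF/(1+0.00725)^t    t·PV
  1       243.75       241.9955       241.9955
  2       243.75       240.2537       480.5074
  3       243.75       238.5244       715.5732
  4       243.75       236.8075       947.2301
  5       243.75       235.1030     1,175.5152
  6     5,243.75     5,021.3249    30,127.9493
  Σ                  6,214.0091    33,688.7708
Price P = Σ PV = 6,214.0091.
Macaulay duration = Σ(t·PV) / P = 33,688.7708 / 6,214.0091 = 5.42142 half-year periods.
In years: 5.42142 / 2 = 2.71071 years.

2.711 years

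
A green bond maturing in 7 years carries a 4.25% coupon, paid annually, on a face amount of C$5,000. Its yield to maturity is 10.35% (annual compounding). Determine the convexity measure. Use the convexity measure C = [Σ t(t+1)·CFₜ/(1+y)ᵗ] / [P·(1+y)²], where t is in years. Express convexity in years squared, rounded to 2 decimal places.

With y = 0.1035:
  t   CF        PV=CF/(1+0.1035)^t    t·PV        t(t+1)·PV
  1       212.50       192.5691       192.5691         385.1382
  2       212.50       174.5076       349.0151       1,047.0454
  3       212.50       158.1401       474.4202       1,897.6808
  4       212.50       143.3077       573.2309       2,866.1544
  5       212.50       129.8665       649.3327       3,895.9960
  6       212.50       117.6860       706.1162       4,942.8132
  7     5,212.50     2,616.0118    18,312.0829     146,496.6631
  Σ                  3,532.0889    21,256.7670     161,531.4911
P = 3,532.0889.
Convexity = Σ t(t+1)·PV / [P·(1+y)²] = 161,531.4911 / (3,532.0889 × 1.217712) = 37.55614.

37.56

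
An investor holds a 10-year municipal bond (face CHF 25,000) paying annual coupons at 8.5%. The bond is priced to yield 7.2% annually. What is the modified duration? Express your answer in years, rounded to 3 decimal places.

Periodic yield y = 0.072. First find Macaulay duration:
  t   CF        PV=CF/(1+0.072)^t    t·PV
  1     2,125.00     1,982.2761     1,982.2761
  2     2,125.00     1,849.1382     3,698.2763
  3     2,125.00     1,724.9423     5,174.8270
  4     2,125.00     1,609.0880     6,436.3520
  5     2,125.00     1,501.0149     7,505.0746
  6     2,125.00     1,400.2005     8,401.2029
  7     2,125.00     1,306.1572     9,143.1002
  8     2,125.00     1,218.4302     9,747.4415
  9     2,125.00     1,136.5953    10,229.3579
  10   27,125.00    13,533.8667   135,338.6666
  Σ                 27,261.7093   197,656.5750
P = 27,261.7093; Macaulay duration = 197,656.5750 / 27,261.7093 = 7.25034 years.
Modified duration = D_Mac / (1 + y) = 7.25034 / 1.072 = 6.76337 years.

6.763 years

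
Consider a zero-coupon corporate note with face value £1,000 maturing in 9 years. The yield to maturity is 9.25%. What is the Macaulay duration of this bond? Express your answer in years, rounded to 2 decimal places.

A zero-coupon bond has a single cash flow at maturity, so its Macaulay duration equals its maturity: 9 years.

9.00 years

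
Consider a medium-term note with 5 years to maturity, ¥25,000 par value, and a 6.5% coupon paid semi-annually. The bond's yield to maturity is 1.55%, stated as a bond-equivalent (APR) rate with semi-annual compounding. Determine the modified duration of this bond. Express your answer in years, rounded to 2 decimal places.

Periodic yield y = 0.00775. First find Macaulay duration:
  t   CF        PV=CF/(1+0.00775)^t    t·PV
  1       812.50       806.2516       806.2516
  2       812.50       800.0512     1,600.1023
  3       812.50       793.8984     2,381.6953
  4       812.50       787.7930     3,151.1722
  5       812.50       781.7346     3,908.6730
  6       812.50       775.7228     4,654.3365
  7       812.50       769.7571     5,388.2999
  8       812.50       763.8374     6,110.6991
  9       812.50       757.9632     6,821.6686
  10   25,812.50    23,894.7230   238,947.2302
  Σ                 30,931.7323   273,770.1288
P = 30,931.7323; Macaulay duration = 273,770.1288 / 30,931.7323 = 8.85079 half-year periods = 4.42539 years.
Modified duration = D_Mac / (1 + y) = 4.42539 / 1.00775 = 4.39136 years.

4.39 years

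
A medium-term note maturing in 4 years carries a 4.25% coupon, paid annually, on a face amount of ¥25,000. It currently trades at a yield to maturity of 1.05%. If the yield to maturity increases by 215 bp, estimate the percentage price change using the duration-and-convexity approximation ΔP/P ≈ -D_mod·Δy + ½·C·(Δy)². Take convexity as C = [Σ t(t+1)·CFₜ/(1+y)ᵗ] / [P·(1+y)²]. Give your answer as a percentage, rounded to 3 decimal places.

With y = 0.0105:
  t   CF        PV=CF/(1+0.0105)^t    t·PV        t(t+1)·PV
  1     1,062.50     1,051.4597     1,051.4597       2,102.9193
  2     1,062.50     1,040.5341     2,081.0681       6,243.2044
  3     1,062.50     1,029.7220     3,089.1660      12,356.6638
  4    26,062.50    24,996.0164    99,984.0656     499,920.3280
  Σ                 28,117.7321   106,205.7594     520,623.1155
P = 28,117.7321; D_Mac = 3.77718 yrs; D_mod = 3.73793 yrs; C = 18.13304.
Duration effect: -3.73793 × (+0.0215) = -0.080366
Convexity effect: 0.5 × 18.13304 × (0.0215)² = +0.0041910
ΔP/P ≈ -0.080366 + 0.0041910 = -0.076175 = -7.6175%.

-7.617%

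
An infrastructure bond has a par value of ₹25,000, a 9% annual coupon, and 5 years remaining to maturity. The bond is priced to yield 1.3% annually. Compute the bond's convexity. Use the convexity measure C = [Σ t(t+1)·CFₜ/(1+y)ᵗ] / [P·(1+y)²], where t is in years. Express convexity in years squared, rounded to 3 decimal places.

24.253

With y = 0.013:
  t   CF        PV=CF/(1+0.013)^t    t·PV        t(t+1)·PV
  1     2,250.00     2,221.1254     2,221.1254       4,442.2507
  2     2,250.00     2,192.6213     4,385.2426      13,155.7278
  3     2,250.00     2,164.4830     6,493.4490      25,973.7962
  4     2,250.00     2,136.7058     8,546.8234      42,734.1168
  5    27,250.00    25,545.7866   127,728.9330     766,373.5978
  Σ                 34,260.7221   149,375.5733     852,679.4892
P = 34,260.7221.
Convexity = Σ t(t+1)·PV / [P·(1+y)²] = 852,679.4892 / (34,260.7221 × 1.026169) = 24.25328.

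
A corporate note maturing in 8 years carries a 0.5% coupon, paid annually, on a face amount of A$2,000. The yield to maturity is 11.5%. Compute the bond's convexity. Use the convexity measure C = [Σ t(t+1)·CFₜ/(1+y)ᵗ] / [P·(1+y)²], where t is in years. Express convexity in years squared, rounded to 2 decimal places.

55.74

With y = 0.115:
  t   CF        PV=CF/(1+0.115)^t    t·PV        t(t+1)·PV
  1        10.00         8.9686         8.9686          17.9372
  2        10.00         8.0436        16.0872          48.2616
  3        10.00         7.2140        21.6420          86.5679
  4        10.00         6.4699        25.8798         129.3989
  5        10.00         5.8026        29.0132         174.0792
  6        10.00         5.2042        31.2250         218.5748
  7        10.00         4.6674        32.6719         261.3749
  8     2,010.00       841.3896     6,731.1165      60,580.0482
  Σ                    887.7599     6,896.6041      61,516.2427
P = 887.7599.
Convexity = Σ t(t+1)·PV / [P·(1+y)²] = 61,516.2427 / (887.7599 × 1.243225) = 55.73712.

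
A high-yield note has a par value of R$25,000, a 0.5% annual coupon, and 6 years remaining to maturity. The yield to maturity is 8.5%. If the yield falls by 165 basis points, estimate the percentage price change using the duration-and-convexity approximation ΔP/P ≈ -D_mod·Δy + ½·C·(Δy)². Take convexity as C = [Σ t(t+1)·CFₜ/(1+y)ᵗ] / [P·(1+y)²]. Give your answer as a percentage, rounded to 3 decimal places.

+9.451%

With y = 0.085:
  t   CF        PV=CF/(1+0.085)^t    t·PV        t(t+1)·PV
  1       125.00       115.2074       115.2074         230.4147
  2       125.00       106.1819       212.3638         637.0915
  3       125.00        97.8635       293.5905       1,174.3621
  4       125.00        90.1968       360.7871       1,803.9357
  5       125.00        83.1307       415.6534       2,493.9203
  6    25,125.00    15,400.2454    92,401.4724     646,810.3068
  Σ                 15,892.8257    93,799.0747     653,150.0313
P = 15,892.8257; D_Mac = 5.90198 yrs; D_mod = 5.43961 yrs; C = 34.91020.
Duration effect: -5.43961 × (-0.0165) = +0.089754
Convexity effect: 0.5 × 34.91020 × (-0.0165)² = +0.0047522
ΔP/P ≈ +0.089754 + 0.0047522 = +0.094506 = +9.4506%.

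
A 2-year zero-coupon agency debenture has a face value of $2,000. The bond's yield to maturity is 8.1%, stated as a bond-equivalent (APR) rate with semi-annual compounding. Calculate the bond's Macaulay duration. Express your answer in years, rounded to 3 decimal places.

2.000 years

A zero-coupon bond has a single cash flow at maturity, so its Macaulay duration equals its maturity: 2 years.
(Equivalently: 4 semi-annual periods ÷ 2 = 2 years.)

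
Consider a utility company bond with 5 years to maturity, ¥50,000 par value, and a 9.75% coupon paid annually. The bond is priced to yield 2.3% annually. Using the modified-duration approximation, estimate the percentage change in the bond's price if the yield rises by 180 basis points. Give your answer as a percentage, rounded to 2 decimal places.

Periodic yield y = 0.023. Modified duration first:
  t   CF        PV=CF/(1+0.023)^t    t·PV
  1     4,875.00     4,765.3959     4,765.3959
  2     4,875.00     4,658.2560     9,316.5120
  3     4,875.00     4,553.5249    13,660.5748
  4     4,875.00     4,451.1485    17,804.5941
  5    54,875.00    48,977.4720   244,887.3598
  Σ                 67,405.7973   290,434.4366
P = 67,405.7973; D_Mac = 4.30875 yrs; D_mod = 4.30875/(1+0.023) = 4.21187 yrs.
ΔP/P ≈ -D_mod · Δy = -4.21187 × (+0.018) = -0.075814 = -7.5814%.

-7.58%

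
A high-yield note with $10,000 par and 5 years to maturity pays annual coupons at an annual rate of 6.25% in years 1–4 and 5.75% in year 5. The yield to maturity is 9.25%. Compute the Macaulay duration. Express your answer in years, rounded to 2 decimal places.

Periodic yield y = 0.0925. Discount each cash flow and weight by its year:
  t   CF        PV=CF/(1+0.0925)^t    t·PV
  1       625.00       572.0824       572.0824
  2       625.00       523.6452     1,047.2904
  3       625.00       479.3091     1,437.9273
  4       625.00       438.7269     1,754.9075
  5    10,575.00     6,794.7448    33,973.7238
  Σ                  8,808.5083    38,785.9314
Price P = Σ PV = 8,808.5083.
Macaulay duration = Σ(t·PV) / P = 38,785.9314 / 8,808.5083 = 4.40323 years.

4.40 years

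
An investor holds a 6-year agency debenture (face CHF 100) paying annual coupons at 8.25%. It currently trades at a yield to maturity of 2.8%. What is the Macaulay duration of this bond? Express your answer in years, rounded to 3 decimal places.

Periodic yield y = 0.028. Discount each cash flow and weight by its year:
  t   CF        PV=CF/(1+0.028)^t    t·PV
  1         8.25         8.0253         8.0253
  2         8.25         7.8067        15.6134
  3         8.25         7.5941        22.7822
  4         8.25         7.3872        29.5489
  5         8.25         7.1860        35.9301
  6       108.25        91.7211       550.3266
  Σ                    129.7204       662.2265
Price P = Σ PV = 129.7204.
Macaulay duration = Σ(t·PV) / P = 662.2265 / 129.7204 = 5.10503 years.

5.105 years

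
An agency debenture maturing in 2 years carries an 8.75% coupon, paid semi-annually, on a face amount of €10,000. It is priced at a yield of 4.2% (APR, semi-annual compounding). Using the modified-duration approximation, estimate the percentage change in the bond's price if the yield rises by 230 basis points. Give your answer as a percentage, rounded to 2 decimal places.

Periodic yield y = 0.021. Modified duration first:
  t   CF        PV=CF/(1+0.021)^t    t·PV
  1       437.50       428.5015       428.5015
  2       437.50       419.6880       839.3760
  3       437.50       411.0558     1,233.1675
  4    10,437.50     9,604.9149    38,419.6595
  Σ                 10,864.1602    40,920.7045
P = 10,864.1602; D_Mac = 3.76658 half-year periods = 1.88329 yrs; D_mod = 1.88329/(1+0.021) = 1.84455 yrs.
ΔP/P ≈ -D_mod · Δy = -1.84455 × (+0.023) = -0.042425 = -4.2425%.

-4.24%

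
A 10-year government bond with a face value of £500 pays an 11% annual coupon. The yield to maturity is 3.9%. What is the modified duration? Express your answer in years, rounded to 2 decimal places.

Periodic yield y = 0.039. First find Macaulay duration:
  t   CF        PV=CF/(1+0.039)^t    t·PV
  1        55.00        52.9355        52.9355
  2        55.00        50.9485       101.8970
  3        55.00        49.0361       147.1083
  4        55.00        47.1955       188.7820
  5        55.00        45.4240       227.1198
  6        55.00        43.7189       262.3135
  7        55.00        42.0779       294.5452
  8        55.00        40.4984       323.9875
  9        55.00        38.9783       350.8046
  10      555.00       378.5624     3,785.6243
  Σ                    789.3756     5,735.1177
P = 789.3756; Macaulay duration = 5,735.1177 / 789.3756 = 7.26539 years.
Modified duration = D_Mac / (1 + y) = 7.26539 / 1.039 = 6.99267 years.

6.99 years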